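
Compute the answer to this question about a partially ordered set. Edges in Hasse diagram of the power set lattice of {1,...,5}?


A cover relation a -< b holds when a < b with no c strictly between.
Cover relations:
  {} -< {1}
  {} -< {2}
  {} -< {3}
  {} -< {4}
  {} -< {5}
  {1} -< {1,2}
  {1} -< {1,3}
  {1} -< {1,4}
  ...72 more
Total: 80


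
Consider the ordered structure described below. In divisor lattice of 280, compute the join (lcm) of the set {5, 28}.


In a divisor lattice, join = lcm (least common multiple).
Compute lcm iteratively: start with first element, then lcm(current, next).
Elements: [5, 28]
lcm(5,28) = 140
Final lcm = 140


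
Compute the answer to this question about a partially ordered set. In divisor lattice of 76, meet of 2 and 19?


In a divisor lattice, meet = gcd (greatest common divisor).
By Euclidean algorithm or factoring: gcd(2,19) = 1


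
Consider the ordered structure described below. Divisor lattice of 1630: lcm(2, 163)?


Join=lcm.
gcd(2,163)=1
lcm=326


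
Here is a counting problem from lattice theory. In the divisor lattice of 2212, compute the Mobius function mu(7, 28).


In a divisor lattice, mu(a,b) = mu(b/a) where mu is the classical Mobius function.
b/a = 28/7 = 4
Prime factorization of 4: primes [2]
4 is not squarefree, so mu(4) = 0


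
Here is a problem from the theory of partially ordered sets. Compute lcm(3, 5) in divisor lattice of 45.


In a divisor lattice, join = lcm (least common multiple).
gcd(3,5) = 1
lcm(3,5) = 3*5/gcd = 15/1 = 15


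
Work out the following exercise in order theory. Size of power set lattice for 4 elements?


Power set = 2^n.
2^4 = 16


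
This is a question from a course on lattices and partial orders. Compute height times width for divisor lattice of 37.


Height = length of longest chain minus 1; width = size of largest antichain.
A maximum chain: 1 | 37  (height 1).
A maximum antichain: {1}  (width 1).
Product = 1 * 1 = 1


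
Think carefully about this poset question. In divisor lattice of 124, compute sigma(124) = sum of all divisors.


sigma(n) = sum of divisors.
Divisors of 124: [1, 2, 4, 31, 62, 124]
Sum = 224


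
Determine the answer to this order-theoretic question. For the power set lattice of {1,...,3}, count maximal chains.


A maximal chain goes from the minimum element to a maximal element via cover relations.
Counting all min-to-max paths in the cover graph.
Total maximal chains: 6


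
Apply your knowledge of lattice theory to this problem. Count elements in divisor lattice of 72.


Divisors of 72: [1, 2, 3, 4, 6, 8, 9, 12, 18, 24, 36, 72]
Count: 12


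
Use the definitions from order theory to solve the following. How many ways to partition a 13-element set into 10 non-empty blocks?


S(n,k) = k*S(n-1,k) + S(n-1,k-1).
S(12,10) = 1705, S(12,9) = 22275
S(13,10) = 10*1705 + 22275 = 17050 + 22275
S(13,10) = 39325


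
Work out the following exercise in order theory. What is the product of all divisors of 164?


Divisors of 164: [1, 2, 4, 41, 82, 164]
Product = n^(d(n)/2) = 164^(6/2)
Product = 4410944


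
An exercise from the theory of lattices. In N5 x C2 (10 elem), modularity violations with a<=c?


Modular law: if a <= c then a v (b ^ c) = (a v b) ^ c.
Check all triples (a,b,c) with a <= c among 10 elements.
  e.g. a=(a,0), b=(c,0), c=(b,0): lhs=(a,0) != rhs=(b,0)
  e.g. a=(a,0), b=(c,1), c=(b,0): lhs=(a,0) != rhs=(b,0)
Total violating triples: 6


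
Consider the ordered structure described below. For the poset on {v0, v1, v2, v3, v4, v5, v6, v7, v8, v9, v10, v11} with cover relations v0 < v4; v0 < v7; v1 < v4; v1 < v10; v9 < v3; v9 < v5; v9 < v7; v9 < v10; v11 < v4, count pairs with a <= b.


The order relation is {(a,b) : a <= b}, reflexive so it includes (a,a).
Examples: (v0,v0), (v0,v4), (v0,v7), (v1,v1), (v1,v10), ...
Total ordered pairs: 21


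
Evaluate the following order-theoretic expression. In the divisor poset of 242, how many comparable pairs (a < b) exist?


A comparable pair {a,b} has a < b or b < a in the order.
Count unordered pairs where one element is strictly below the other.
Examples: {1,2}, {1,11}, {1,22}, {1,121}, ...
Total comparable pairs: 12


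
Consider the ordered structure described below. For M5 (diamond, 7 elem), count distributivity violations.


Distributive law: a ^ (b v c) = (a ^ b) v (a ^ c).
Check all 7^3 = 343 ordered triples (a,b,c).
  e.g. a=a1, b=a2, c=a3: lhs=a1 != rhs=0
  e.g. a=a1, b=a2, c=a4: lhs=a1 != rhs=0
Total violating triples: 60


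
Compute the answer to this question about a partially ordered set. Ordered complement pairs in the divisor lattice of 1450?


Complement pair (a,b): a meet b = bottom, a join b = top.
Here: gcd(a,b)=1 and lcm(a,b)=1450, i.e. a*b=1450 with a,b coprime.
Pairs found: (1,1450), (2,725), (25,58), (29,50), ... (4 more)
Total ordered pairs: 8


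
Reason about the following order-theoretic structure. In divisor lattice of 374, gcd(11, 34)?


Meet=gcd.
gcd(11,34)=1


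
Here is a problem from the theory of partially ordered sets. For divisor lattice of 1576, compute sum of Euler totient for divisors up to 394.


Divisors of 1576 up to 394: [1, 2, 4, 8, 197, 394]
phi values: [1, 1, 2, 4, 196, 196]
Sum = 400


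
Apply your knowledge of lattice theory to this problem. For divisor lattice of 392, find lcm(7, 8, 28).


In a divisor lattice, join = lcm (least common multiple).
Compute lcm iteratively: start with first element, then lcm(current, next).
Elements: [7, 8, 28]
lcm(7,8) = 56
lcm(56,28) = 56
Final lcm = 56


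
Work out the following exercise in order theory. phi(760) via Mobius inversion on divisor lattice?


phi(n) = n * prod_{p|n} (1 - 1/p).
Prime divisors of 760: [2, 5, 19]
phi(760) = 760 * (1 - 1/2) * (1 - 1/5) * (1 - 1/19)
phi(760) = 288


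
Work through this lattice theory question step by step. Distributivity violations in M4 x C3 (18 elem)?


Distributive law: a ^ (b v c) = (a ^ b) v (a ^ c).
Check all 18^3 = 5832 ordered triples (a,b,c).
  e.g. a=(a1,0), b=(a2,0), c=(a3,0): lhs=(a1,0) != rhs=(0,0)
  e.g. a=(a1,0), b=(a2,0), c=(a3,1): lhs=(a1,0) != rhs=(0,0)
Total violating triples: 648


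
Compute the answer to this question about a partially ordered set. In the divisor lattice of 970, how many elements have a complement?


An element a is complemented if some b has a meet b = bottom, a join b = top.
a is complemented iff gcd(a, n/a)=1, i.e. a is a unitary divisor of 970.
Complemented elements: 1, 2, 5, 10, 97, 194, ... (2 more)
Count: 8


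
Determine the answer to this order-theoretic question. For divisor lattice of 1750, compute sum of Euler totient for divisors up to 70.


Divisors of 1750 up to 70: [1, 2, 5, 7, 10, 14, 25, 35, 50, 70]
phi values: [1, 1, 4, 6, 4, 6, 20, 24, 20, 24]
Sum = 110


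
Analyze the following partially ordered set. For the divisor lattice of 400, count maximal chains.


A maximal chain goes from the minimum element to a maximal element via cover relations.
Counting all min-to-max paths in the cover graph.
Total maximal chains: 15


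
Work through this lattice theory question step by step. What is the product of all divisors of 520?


Divisors of 520: [1, 2, 4, 5, 8, 10, 13, 20, 26, 40, 52, 65, 104, 130, 260, 520]
Product = n^(d(n)/2) = 520^(16/2)
Product = 5345972853145600000000


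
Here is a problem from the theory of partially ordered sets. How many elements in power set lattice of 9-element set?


Power set = 2^n.
2^9 = 512


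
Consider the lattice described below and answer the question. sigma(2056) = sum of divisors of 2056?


sigma(n) = sum of divisors.
Divisors of 2056: [1, 2, 4, 8, 257, 514, 1028, 2056]
Sum = 3870


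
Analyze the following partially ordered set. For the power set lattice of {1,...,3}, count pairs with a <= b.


The order relation is {(a,b) : a <= b}, reflexive so it includes (a,a).
Examples: ({},{}), ({},{1,2}), ({},{1,2,3}), ({},{1,3}), ({},{1}), ...
Total ordered pairs: 27


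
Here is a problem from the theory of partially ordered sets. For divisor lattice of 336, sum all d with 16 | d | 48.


Interval [16,48] in divisors of 336: [16, 48]
Sum = 64


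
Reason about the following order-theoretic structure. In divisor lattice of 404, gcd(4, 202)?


Meet=gcd.
gcd(4,202)=2


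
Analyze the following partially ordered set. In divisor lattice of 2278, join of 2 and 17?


In a divisor lattice, join = lcm (least common multiple).
gcd(2,17) = 1
lcm(2,17) = 2*17/gcd = 34/1 = 34


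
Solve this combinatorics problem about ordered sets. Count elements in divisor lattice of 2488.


Divisors of 2488: [1, 2, 4, 8, 311, 622, 1244, 2488]
Count: 8


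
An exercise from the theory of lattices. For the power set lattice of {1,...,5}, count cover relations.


A cover relation a -< b holds when a < b with no c strictly between.
Cover relations:
  {} -< {1}
  {} -< {2}
  {} -< {3}
  {} -< {4}
  {} -< {5}
  {1} -< {1,2}
  {1} -< {1,3}
  {1} -< {1,4}
  ...72 more
Total: 80


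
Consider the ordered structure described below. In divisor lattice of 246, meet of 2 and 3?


In a divisor lattice, meet = gcd (greatest common divisor).
By Euclidean algorithm or factoring: gcd(2,3) = 1


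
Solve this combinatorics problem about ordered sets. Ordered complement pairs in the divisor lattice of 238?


Complement pair (a,b): a meet b = bottom, a join b = top.
Here: gcd(a,b)=1 and lcm(a,b)=238, i.e. a*b=238 with a,b coprime.
Pairs found: (1,238), (2,119), (7,34), (14,17), ... (4 more)
Total ordered pairs: 8


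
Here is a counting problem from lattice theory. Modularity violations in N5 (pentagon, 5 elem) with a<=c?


Modular law: if a <= c then a v (b ^ c) = (a v b) ^ c.
Check all triples (a,b,c) with a <= c among 5 elements.
  e.g. a=a, b=c, c=b: lhs=a != rhs=b
Total violating triples: 1


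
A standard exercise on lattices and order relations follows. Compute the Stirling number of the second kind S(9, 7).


S(n,k) = k*S(n-1,k) + S(n-1,k-1).
S(8,7) = 28, S(8,6) = 266
S(9,7) = 7*28 + 266 = 196 + 266
S(9,7) = 462


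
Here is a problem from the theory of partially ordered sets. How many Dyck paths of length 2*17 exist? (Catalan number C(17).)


C(n) = C(2n, n) / (n+1).
C(34, 17) = 2333606220
C(17) = 2333606220 / 18 = 129644790


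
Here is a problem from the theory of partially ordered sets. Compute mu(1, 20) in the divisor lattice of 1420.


In a divisor lattice, mu(a,b) = mu(b/a) where mu is the classical Mobius function.
b/a = 20/1 = 20
Prime factorization of 20: primes [2, 5]
20 is not squarefree, so mu(20) = 0


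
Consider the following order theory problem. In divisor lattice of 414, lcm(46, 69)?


Join=lcm.
gcd(46,69)=23
lcm=138


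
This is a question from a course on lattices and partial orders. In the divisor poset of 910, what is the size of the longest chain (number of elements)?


A chain is a totally ordered subset; we count the number of elements in a maximum chain.
Compute, for each element x, the size of the longest chain ending at x:
  1: 1
  2: 2
  5: 2
  7: 2
  13: 2
  10: 3
  ...
A maximum chain: 1 < 2 < 10 < 70 < 910
Number of elements in the longest chain: 5


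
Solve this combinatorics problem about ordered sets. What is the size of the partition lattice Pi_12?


B(n) = number of set partitions of an n-element set.
B(n) satisfies the recurrence: B(n+1) = sum_k C(n,k)*B(k).
B(12) = 4213597


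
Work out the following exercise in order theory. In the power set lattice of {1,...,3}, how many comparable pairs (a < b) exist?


A comparable pair {a,b} has a < b or b < a in the order.
Count unordered pairs where one element is strictly below the other.
Examples: {{},{1}}, {{},{2}}, {{},{3}}, {{},{1,2}}, ...
Total comparable pairs: 19


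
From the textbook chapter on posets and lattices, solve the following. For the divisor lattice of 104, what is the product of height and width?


Height = length of longest chain minus 1; width = size of largest antichain.
A maximum chain: 1 | 13 | 26 | 52 | 104  (height 4).
A maximum antichain: {2, 13}  (width 2).
Product = 4 * 2 = 8


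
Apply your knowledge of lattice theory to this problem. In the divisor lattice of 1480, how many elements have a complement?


An element a is complemented if some b has a meet b = bottom, a join b = top.
a is complemented iff gcd(a, n/a)=1, i.e. a is a unitary divisor of 1480.
Complemented elements: 1, 5, 8, 37, 40, 185, ... (2 more)
Count: 8


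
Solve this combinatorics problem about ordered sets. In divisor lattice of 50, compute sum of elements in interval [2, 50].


Interval [2,50] in divisors of 50: [2, 10, 50]
Sum = 62


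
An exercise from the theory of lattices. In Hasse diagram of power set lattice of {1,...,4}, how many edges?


A cover relation a -< b holds when a < b with no c strictly between.
Cover relations:
  {} -< {1}
  {} -< {2}
  {} -< {3}
  {} -< {4}
  {1} -< {1,2}
  {1} -< {1,3}
  {1} -< {1,4}
  {2} -< {1,2}
  ...24 more
Total: 32


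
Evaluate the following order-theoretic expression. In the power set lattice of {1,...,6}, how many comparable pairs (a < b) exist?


A comparable pair {a,b} has a < b or b < a in the order.
Count unordered pairs where one element is strictly below the other.
Examples: {{},{1}}, {{},{2}}, {{},{3}}, {{},{4}}, ...
Total comparable pairs: 665


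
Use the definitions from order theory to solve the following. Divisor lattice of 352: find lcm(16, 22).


In a divisor lattice, join = lcm (least common multiple).
gcd(16,22) = 2
lcm(16,22) = 16*22/gcd = 352/2 = 176


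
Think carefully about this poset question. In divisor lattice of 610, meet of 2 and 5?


In a divisor lattice, meet = gcd (greatest common divisor).
By Euclidean algorithm or factoring: gcd(2,5) = 1


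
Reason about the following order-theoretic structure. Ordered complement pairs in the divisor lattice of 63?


Complement pair (a,b): a meet b = bottom, a join b = top.
Here: gcd(a,b)=1 and lcm(a,b)=63, i.e. a*b=63 with a,b coprime.
Pairs found: (1,63), (7,9), (9,7), (63,1)
Total ordered pairs: 4


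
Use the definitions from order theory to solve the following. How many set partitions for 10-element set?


B(n) = number of set partitions of an n-element set.
B(n) satisfies the recurrence: B(n+1) = sum_k C(n,k)*B(k).
B(10) = 115975


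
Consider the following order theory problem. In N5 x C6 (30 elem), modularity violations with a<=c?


Modular law: if a <= c then a v (b ^ c) = (a v b) ^ c.
Check all triples (a,b,c) with a <= c among 30 elements.
  e.g. a=(a,0), b=(c,0), c=(b,0): lhs=(a,0) != rhs=(b,0)
  e.g. a=(a,0), b=(c,1), c=(b,0): lhs=(a,0) != rhs=(b,0)
Total violating triples: 126


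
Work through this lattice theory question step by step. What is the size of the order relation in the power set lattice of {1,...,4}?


The order relation is {(a,b) : a <= b}, reflexive so it includes (a,a).
Examples: ({},{}), ({},{1,2}), ({},{1,2,3}), ({},{1,2,3,4}), ({},{1,2,4}), ...
Total ordered pairs: 81


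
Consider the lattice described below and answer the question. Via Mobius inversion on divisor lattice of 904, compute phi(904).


phi(n) = n * prod_{p|n} (1 - 1/p).
Prime divisors of 904: [2, 113]
phi(904) = 904 * (1 - 1/2) * (1 - 1/113)
phi(904) = 448


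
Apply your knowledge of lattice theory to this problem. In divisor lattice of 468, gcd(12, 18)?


Meet=gcd.
gcd(12,18)=6


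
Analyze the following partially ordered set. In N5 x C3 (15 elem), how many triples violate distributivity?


Distributive law: a ^ (b v c) = (a ^ b) v (a ^ c).
Check all 15^3 = 3375 ordered triples (a,b,c).
  e.g. a=(b,0), b=(a,0), c=(c,0): lhs=(b,0) != rhs=(a,0)
  e.g. a=(b,0), b=(a,0), c=(c,1): lhs=(b,0) != rhs=(a,0)
Total violating triples: 54


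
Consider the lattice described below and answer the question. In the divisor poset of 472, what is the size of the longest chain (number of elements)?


A chain is a totally ordered subset; we count the number of elements in a maximum chain.
Compute, for each element x, the size of the longest chain ending at x:
  1: 1
  2: 2
  59: 2
  4: 3
  8: 4
  118: 3
  ...
A maximum chain: 1 < 2 < 4 < 8 < 472
Number of elements in the longest chain: 5


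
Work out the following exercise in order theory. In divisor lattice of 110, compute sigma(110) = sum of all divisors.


sigma(n) = sum of divisors.
Divisors of 110: [1, 2, 5, 10, 11, 22, 55, 110]
Sum = 216


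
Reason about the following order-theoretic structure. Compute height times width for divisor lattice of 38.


Height = length of longest chain minus 1; width = size of largest antichain.
A maximum chain: 1 | 19 | 38  (height 2).
A maximum antichain: {2, 19}  (width 2).
Product = 2 * 2 = 4


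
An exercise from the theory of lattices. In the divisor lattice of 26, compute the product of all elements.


Divisors of 26: [1, 2, 13, 26]
Product = n^(d(n)/2) = 26^(4/2)
Product = 676


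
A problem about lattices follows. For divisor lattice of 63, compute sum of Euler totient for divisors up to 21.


Divisors of 63 up to 21: [1, 3, 7, 9, 21]
phi values: [1, 2, 6, 6, 12]
Sum = 27


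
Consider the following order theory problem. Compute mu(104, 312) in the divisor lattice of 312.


In a divisor lattice, mu(a,b) = mu(b/a) where mu is the classical Mobius function.
b/a = 312/104 = 3
Prime factorization of 3: primes [3]
3 is squarefree with 1 prime factor(s), so mu(3) = (-1)^1 = -1


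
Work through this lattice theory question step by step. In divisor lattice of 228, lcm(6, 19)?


Join=lcm.
gcd(6,19)=1
lcm=114


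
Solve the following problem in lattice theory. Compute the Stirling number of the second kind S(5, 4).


S(n,k) = k*S(n-1,k) + S(n-1,k-1).
S(4,4) = 1, S(4,3) = 6
S(5,4) = 4*1 + 6 = 4 + 6
S(5,4) = 10


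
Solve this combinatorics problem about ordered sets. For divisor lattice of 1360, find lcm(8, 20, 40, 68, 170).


In a divisor lattice, join = lcm (least common multiple).
Compute lcm iteratively: start with first element, then lcm(current, next).
Elements: [8, 20, 40, 68, 170]
lcm(8,20) = 40
lcm(40,40) = 40
lcm(40,68) = 680
lcm(680,170) = 680
Final lcm = 680


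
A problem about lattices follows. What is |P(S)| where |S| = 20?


Power set = 2^n.
2^20 = 1048576


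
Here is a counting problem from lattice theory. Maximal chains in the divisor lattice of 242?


A maximal chain goes from the minimum element to a maximal element via cover relations.
Counting all min-to-max paths in the cover graph.
Total maximal chains: 3


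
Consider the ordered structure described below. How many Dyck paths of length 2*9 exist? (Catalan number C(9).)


C(n) = C(2n, n) / (n+1).
C(18, 9) = 48620
C(9) = 48620 / 10 = 4862


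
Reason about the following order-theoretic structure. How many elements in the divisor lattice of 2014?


Divisors of 2014: [1, 2, 19, 38, 53, 106, 1007, 2014]
Count: 8


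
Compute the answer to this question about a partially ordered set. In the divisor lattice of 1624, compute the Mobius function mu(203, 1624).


In a divisor lattice, mu(a,b) = mu(b/a) where mu is the classical Mobius function.
b/a = 1624/203 = 8
Prime factorization of 8: primes [2]
8 is not squarefree, so mu(8) = 0


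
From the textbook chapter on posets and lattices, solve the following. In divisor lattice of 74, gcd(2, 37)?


Meet=gcd.
gcd(2,37)=1


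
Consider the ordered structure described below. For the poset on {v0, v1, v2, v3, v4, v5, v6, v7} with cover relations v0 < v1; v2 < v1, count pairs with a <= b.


The order relation is {(a,b) : a <= b}, reflexive so it includes (a,a).
Examples: (v0,v0), (v0,v1), (v1,v1), (v2,v1), (v2,v2), ...
Total ordered pairs: 10


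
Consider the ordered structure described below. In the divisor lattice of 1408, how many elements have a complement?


An element a is complemented if some b has a meet b = bottom, a join b = top.
a is complemented iff gcd(a, n/a)=1, i.e. a is a unitary divisor of 1408.
Complemented elements: 1, 11, 128, 1408
Count: 4


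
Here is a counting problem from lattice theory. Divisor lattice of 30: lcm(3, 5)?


Join=lcm.
gcd(3,5)=1
lcm=15


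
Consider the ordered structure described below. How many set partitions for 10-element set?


B(n) = number of set partitions of an n-element set.
B(n) satisfies the recurrence: B(n+1) = sum_k C(n,k)*B(k).
B(10) = 115975


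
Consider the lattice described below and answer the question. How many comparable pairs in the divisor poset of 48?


A comparable pair {a,b} has a < b or b < a in the order.
Count unordered pairs where one element is strictly below the other.
Examples: {1,2}, {1,3}, {1,4}, {1,6}, ...
Total comparable pairs: 35


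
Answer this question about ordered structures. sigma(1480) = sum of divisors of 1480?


sigma(n) = sum of divisors.
Divisors of 1480: [1, 2, 4, 5, 8, 10, 20, 37, 40, 74, 148, 185, 296, 370, 740, 1480]
Sum = 3420


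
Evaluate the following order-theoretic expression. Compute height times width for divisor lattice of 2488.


Height = length of longest chain minus 1; width = size of largest antichain.
A maximum chain: 1 | 311 | 622 | 1244 | 2488  (height 4).
A maximum antichain: {2, 311}  (width 2).
Product = 4 * 2 = 8


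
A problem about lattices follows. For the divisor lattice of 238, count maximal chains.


A maximal chain goes from the minimum element to a maximal element via cover relations.
Counting all min-to-max paths in the cover graph.
Total maximal chains: 6


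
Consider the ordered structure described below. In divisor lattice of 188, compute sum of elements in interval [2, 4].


Interval [2,4] in divisors of 188: [2, 4]
Sum = 6


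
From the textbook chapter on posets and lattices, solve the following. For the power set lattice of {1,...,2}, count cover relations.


A cover relation a -< b holds when a < b with no c strictly between.
Cover relations:
  {} -< {1}
  {} -< {2}
  {1} -< {1,2}
  {2} -< {1,2}
Total: 4


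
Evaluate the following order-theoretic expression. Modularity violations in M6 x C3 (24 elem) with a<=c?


Modular law: if a <= c then a v (b ^ c) = (a v b) ^ c.
Check all triples (a,b,c) with a <= c among 24 elements.
This lattice is modular (diamonds M_m and their chain-products are modular).
Total violating triples: 0


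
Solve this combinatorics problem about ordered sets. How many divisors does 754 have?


Divisors of 754: [1, 2, 13, 26, 29, 58, 377, 754]
Count: 8


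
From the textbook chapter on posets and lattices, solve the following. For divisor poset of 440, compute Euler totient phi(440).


phi(n) = n * prod_{p|n} (1 - 1/p).
Prime divisors of 440: [2, 5, 11]
phi(440) = 440 * (1 - 1/2) * (1 - 1/5) * (1 - 1/11)
phi(440) = 160


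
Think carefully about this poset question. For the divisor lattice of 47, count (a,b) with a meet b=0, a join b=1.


Complement pair (a,b): a meet b = bottom, a join b = top.
Here: gcd(a,b)=1 and lcm(a,b)=47, i.e. a*b=47 with a,b coprime.
Pairs found: (1,47), (47,1)
Total ordered pairs: 2


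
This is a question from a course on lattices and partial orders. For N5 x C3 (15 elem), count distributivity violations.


Distributive law: a ^ (b v c) = (a ^ b) v (a ^ c).
Check all 15^3 = 3375 ordered triples (a,b,c).
  e.g. a=(b,0), b=(a,0), c=(c,0): lhs=(b,0) != rhs=(a,0)
  e.g. a=(b,0), b=(a,0), c=(c,1): lhs=(b,0) != rhs=(a,0)
Total violating triples: 54


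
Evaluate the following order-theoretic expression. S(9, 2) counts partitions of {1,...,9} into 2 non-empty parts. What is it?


S(n,k) = k*S(n-1,k) + S(n-1,k-1).
S(8,2) = 127, S(8,1) = 1
S(9,2) = 2*127 + 1 = 254 + 1
S(9,2) = 255


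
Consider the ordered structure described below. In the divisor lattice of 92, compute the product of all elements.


Divisors of 92: [1, 2, 4, 23, 46, 92]
Product = n^(d(n)/2) = 92^(6/2)
Product = 778688


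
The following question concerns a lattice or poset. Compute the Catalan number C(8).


C(n) = C(2n, n) / (n+1).
C(16, 8) = 12870
C(8) = 12870 / 9 = 1430


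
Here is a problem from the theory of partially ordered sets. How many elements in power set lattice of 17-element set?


Power set = 2^n.
2^17 = 131072


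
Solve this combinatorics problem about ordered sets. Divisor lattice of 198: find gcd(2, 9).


In a divisor lattice, meet = gcd (greatest common divisor).
By Euclidean algorithm or factoring: gcd(2,9) = 1


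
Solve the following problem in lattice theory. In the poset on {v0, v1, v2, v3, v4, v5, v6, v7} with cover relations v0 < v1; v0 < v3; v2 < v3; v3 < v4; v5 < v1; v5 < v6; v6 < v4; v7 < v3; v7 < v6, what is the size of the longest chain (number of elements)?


A chain is a totally ordered subset; we count the number of elements in a maximum chain.
Compute, for each element x, the size of the longest chain ending at x:
  v0: 1
  v2: 1
  v5: 1
  v7: 1
  v1: 2
  v6: 2
  ...
A maximum chain: v0 < v3 < v4
Number of elements in the longest chain: 3


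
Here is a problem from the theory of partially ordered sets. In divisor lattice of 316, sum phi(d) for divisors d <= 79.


Divisors of 316 up to 79: [1, 2, 4, 79]
phi values: [1, 1, 2, 78]
Sum = 82


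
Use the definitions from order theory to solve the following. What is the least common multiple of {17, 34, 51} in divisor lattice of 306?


In a divisor lattice, join = lcm (least common multiple).
Compute lcm iteratively: start with first element, then lcm(current, next).
Elements: [17, 34, 51]
lcm(17,34) = 34
lcm(34,51) = 102
Final lcm = 102


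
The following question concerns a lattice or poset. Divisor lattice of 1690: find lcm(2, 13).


In a divisor lattice, join = lcm (least common multiple).
gcd(2,13) = 1
lcm(2,13) = 2*13/gcd = 26/1 = 26


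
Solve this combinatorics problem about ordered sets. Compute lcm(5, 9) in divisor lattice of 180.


In a divisor lattice, join = lcm (least common multiple).
gcd(5,9) = 1
lcm(5,9) = 5*9/gcd = 45/1 = 45


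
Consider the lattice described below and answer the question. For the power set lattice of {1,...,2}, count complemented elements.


An element a is complemented if some b has a meet b = bottom, a join b = top.
every subset A has complement S\A, so all elements are complemented.
Complemented elements: {}, {1}, {2}, {1,2}
Count: 4


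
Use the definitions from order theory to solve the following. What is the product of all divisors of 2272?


Divisors of 2272: [1, 2, 4, 8, 16, 32, 71, 142, 284, 568, 1136, 2272]
Product = n^(d(n)/2) = 2272^(12/2)
Product = 137546632512252411904


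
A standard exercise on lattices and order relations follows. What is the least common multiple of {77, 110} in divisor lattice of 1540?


In a divisor lattice, join = lcm (least common multiple).
Compute lcm iteratively: start with first element, then lcm(current, next).
Elements: [77, 110]
lcm(77,110) = 770
Final lcm = 770


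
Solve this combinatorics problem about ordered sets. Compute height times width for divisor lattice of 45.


Height = length of longest chain minus 1; width = size of largest antichain.
A maximum chain: 1 | 5 | 15 | 45  (height 3).
A maximum antichain: {3, 5}  (width 2).
Product = 3 * 2 = 6


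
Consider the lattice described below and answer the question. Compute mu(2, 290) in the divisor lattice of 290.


In a divisor lattice, mu(a,b) = mu(b/a) where mu is the classical Mobius function.
b/a = 290/2 = 145
Prime factorization of 145: primes [5, 29]
145 is squarefree with 2 prime factor(s), so mu(145) = (-1)^2 = 1


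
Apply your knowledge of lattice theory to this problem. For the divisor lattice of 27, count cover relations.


A cover relation a -< b holds when a < b with no c strictly between.
Cover relations:
  1 -< 3
  3 -< 9
  9 -< 27
Total: 3


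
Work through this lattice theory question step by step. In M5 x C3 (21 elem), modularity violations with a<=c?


Modular law: if a <= c then a v (b ^ c) = (a v b) ^ c.
Check all triples (a,b,c) with a <= c among 21 elements.
This lattice is modular (diamonds M_m and their chain-products are modular).
Total violating triples: 0


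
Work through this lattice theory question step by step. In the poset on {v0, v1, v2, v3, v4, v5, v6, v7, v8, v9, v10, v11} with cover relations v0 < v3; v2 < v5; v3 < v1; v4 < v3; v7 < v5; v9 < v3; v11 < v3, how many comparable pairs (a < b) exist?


A comparable pair {a,b} has a < b or b < a in the order.
Count unordered pairs where one element is strictly below the other.
Examples: {v0,v1}, {v0,v3}, {v1,v3}, {v1,v4}, ...
Total comparable pairs: 11


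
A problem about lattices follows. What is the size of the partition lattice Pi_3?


B(n) = number of set partitions of an n-element set.
B(n) satisfies the recurrence: B(n+1) = sum_k C(n,k)*B(k).
B(3) = 5


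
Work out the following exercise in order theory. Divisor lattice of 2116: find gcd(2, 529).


In a divisor lattice, meet = gcd (greatest common divisor).
By Euclidean algorithm or factoring: gcd(2,529) = 1


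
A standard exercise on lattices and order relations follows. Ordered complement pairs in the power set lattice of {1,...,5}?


Complement pair (a,b): a meet b = bottom, a join b = top.
Here: A intersect B = {} and A union B = {1,...,5}.
Pairs found: ({},{1,2,3,4,5}), ({1},{2,3,4,5}), ({2},{1,3,4,5}), ({3},{1,2,4,5}), ... (28 more)
Total ordered pairs: 32


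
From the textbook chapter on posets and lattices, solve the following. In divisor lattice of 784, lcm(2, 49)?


Join=lcm.
gcd(2,49)=1
lcm=98


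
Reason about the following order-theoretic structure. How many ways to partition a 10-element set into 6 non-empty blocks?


S(n,k) = k*S(n-1,k) + S(n-1,k-1).
S(9,6) = 2646, S(9,5) = 6951
S(10,6) = 6*2646 + 6951 = 15876 + 6951
S(10,6) = 22827


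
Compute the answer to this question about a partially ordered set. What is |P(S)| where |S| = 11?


Power set = 2^n.
2^11 = 2048


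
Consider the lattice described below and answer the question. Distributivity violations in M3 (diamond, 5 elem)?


Distributive law: a ^ (b v c) = (a ^ b) v (a ^ c).
Check all 5^3 = 125 ordered triples (a,b,c).
  e.g. a=a1, b=a2, c=a3: lhs=a1 != rhs=0
  e.g. a=a1, b=a3, c=a2: lhs=a1 != rhs=0
Total violating triples: 6


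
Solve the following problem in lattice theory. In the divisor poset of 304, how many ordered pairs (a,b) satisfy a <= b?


The order relation is {(a,b) : a <= b}, reflexive so it includes (a,a).
Examples: (1,1), (1,152), (1,16), (1,19), (1,2), ...
Total ordered pairs: 45


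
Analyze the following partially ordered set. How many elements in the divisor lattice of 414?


Divisors of 414: [1, 2, 3, 6, 9, 18, 23, 46, 69, 138, 207, 414]
Count: 12


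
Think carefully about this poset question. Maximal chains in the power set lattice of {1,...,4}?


A maximal chain goes from the minimum element to a maximal element via cover relations.
Counting all min-to-max paths in the cover graph.
Total maximal chains: 24


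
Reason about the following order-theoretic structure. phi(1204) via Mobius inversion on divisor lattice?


phi(n) = n * prod_{p|n} (1 - 1/p).
Prime divisors of 1204: [2, 7, 43]
phi(1204) = 1204 * (1 - 1/2) * (1 - 1/7) * (1 - 1/43)
phi(1204) = 504


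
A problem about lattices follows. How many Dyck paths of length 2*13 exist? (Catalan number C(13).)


C(n) = C(2n, n) / (n+1).
C(26, 13) = 10400600
C(13) = 10400600 / 14 = 742900


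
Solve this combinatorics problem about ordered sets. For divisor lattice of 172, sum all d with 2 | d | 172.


Interval [2,172] in divisors of 172: [2, 4, 86, 172]
Sum = 264


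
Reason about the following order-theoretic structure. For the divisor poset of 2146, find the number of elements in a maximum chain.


A chain is a totally ordered subset; we count the number of elements in a maximum chain.
Compute, for each element x, the size of the longest chain ending at x:
  1: 1
  2: 2
  29: 2
  37: 2
  58: 3
  74: 3
  ...
A maximum chain: 1 < 2 < 58 < 2146
Number of elements in the longest chain: 4


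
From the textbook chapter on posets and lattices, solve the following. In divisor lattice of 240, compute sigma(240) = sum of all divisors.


sigma(n) = sum of divisors.
Divisors of 240: [1, 2, 3, 4, 5, 6, 8, 10, 12, 15, 16, 20, 24, 30, 40, 48, 60, 80, 120, 240]
Sum = 744


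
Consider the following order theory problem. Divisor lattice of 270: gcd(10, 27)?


Meet=gcd.
gcd(10,27)=1


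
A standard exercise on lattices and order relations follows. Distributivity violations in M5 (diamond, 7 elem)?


Distributive law: a ^ (b v c) = (a ^ b) v (a ^ c).
Check all 7^3 = 343 ordered triples (a,b,c).
  e.g. a=a1, b=a2, c=a3: lhs=a1 != rhs=0
  e.g. a=a1, b=a2, c=a4: lhs=a1 != rhs=0
Total violating triples: 60


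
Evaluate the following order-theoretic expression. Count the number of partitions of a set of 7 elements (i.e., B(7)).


B(n) = number of set partitions of an n-element set.
B(n) satisfies the recurrence: B(n+1) = sum_k C(n,k)*B(k).
B(7) = 877


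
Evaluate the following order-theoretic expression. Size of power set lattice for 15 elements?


Power set = 2^n.
2^15 = 32768


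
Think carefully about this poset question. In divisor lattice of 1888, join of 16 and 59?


In a divisor lattice, join = lcm (least common multiple).
gcd(16,59) = 1
lcm(16,59) = 16*59/gcd = 944/1 = 944


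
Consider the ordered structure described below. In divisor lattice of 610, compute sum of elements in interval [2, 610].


Interval [2,610] in divisors of 610: [2, 10, 122, 610]
Sum = 744


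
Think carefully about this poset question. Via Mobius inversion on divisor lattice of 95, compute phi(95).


phi(n) = n * prod_{p|n} (1 - 1/p).
Prime divisors of 95: [5, 19]
phi(95) = 95 * (1 - 1/5) * (1 - 1/19)
phi(95) = 72


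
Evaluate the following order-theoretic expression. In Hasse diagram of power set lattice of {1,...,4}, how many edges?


A cover relation a -< b holds when a < b with no c strictly between.
Cover relations:
  {} -< {1}
  {} -< {2}
  {} -< {3}
  {} -< {4}
  {1} -< {1,2}
  {1} -< {1,3}
  {1} -< {1,4}
  {2} -< {1,2}
  ...24 more
Total: 32


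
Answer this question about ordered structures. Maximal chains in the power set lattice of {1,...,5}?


A maximal chain goes from the minimum element to a maximal element via cover relations.
Counting all min-to-max paths in the cover graph.
Total maximal chains: 120


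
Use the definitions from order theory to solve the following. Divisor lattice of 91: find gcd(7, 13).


In a divisor lattice, meet = gcd (greatest common divisor).
By Euclidean algorithm or factoring: gcd(7,13) = 1


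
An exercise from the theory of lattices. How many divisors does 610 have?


Divisors of 610: [1, 2, 5, 10, 61, 122, 305, 610]
Count: 8


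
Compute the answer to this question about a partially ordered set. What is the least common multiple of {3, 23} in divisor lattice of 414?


In a divisor lattice, join = lcm (least common multiple).
Compute lcm iteratively: start with first element, then lcm(current, next).
Elements: [3, 23]
lcm(3,23) = 69
Final lcm = 69


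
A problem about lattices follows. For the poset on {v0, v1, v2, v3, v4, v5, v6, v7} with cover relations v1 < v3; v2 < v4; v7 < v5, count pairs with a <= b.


The order relation is {(a,b) : a <= b}, reflexive so it includes (a,a).
Examples: (v0,v0), (v1,v1), (v1,v3), (v2,v2), (v2,v4), ...
Total ordered pairs: 11


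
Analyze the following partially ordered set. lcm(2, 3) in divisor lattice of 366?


Join=lcm.
gcd(2,3)=1
lcm=6


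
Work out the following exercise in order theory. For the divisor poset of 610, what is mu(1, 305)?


In a divisor lattice, mu(a,b) = mu(b/a) where mu is the classical Mobius function.
b/a = 305/1 = 305
Prime factorization of 305: primes [5, 61]
305 is squarefree with 2 prime factor(s), so mu(305) = (-1)^2 = 1


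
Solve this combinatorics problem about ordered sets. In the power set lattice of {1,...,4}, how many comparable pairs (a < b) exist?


A comparable pair {a,b} has a < b or b < a in the order.
Count unordered pairs where one element is strictly below the other.
Examples: {{},{1}}, {{},{2}}, {{},{3}}, {{},{4}}, ...
Total comparable pairs: 65


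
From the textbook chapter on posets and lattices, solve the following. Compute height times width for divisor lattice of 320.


Height = length of longest chain minus 1; width = size of largest antichain.
A maximum chain: 1 | 5 | 10 | 20 | 40 | 80 | 160 | 320  (height 7).
A maximum antichain: {2, 5}  (width 2).
Product = 7 * 2 = 14


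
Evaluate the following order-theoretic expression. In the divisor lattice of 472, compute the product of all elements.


Divisors of 472: [1, 2, 4, 8, 59, 118, 236, 472]
Product = n^(d(n)/2) = 472^(8/2)
Product = 49632710656


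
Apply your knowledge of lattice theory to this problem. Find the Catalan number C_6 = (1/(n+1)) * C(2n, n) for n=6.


C(n) = C(2n, n) / (n+1).
C(12, 6) = 924
C(6) = 924 / 7 = 132


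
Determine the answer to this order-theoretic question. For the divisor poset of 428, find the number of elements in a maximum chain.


A chain is a totally ordered subset; we count the number of elements in a maximum chain.
Compute, for each element x, the size of the longest chain ending at x:
  1: 1
  2: 2
  107: 2
  4: 3
  214: 3
  428: 4
A maximum chain: 1 < 2 < 4 < 428
Number of elements in the longest chain: 4


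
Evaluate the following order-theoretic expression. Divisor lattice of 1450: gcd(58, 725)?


Meet=gcd.
gcd(58,725)=29


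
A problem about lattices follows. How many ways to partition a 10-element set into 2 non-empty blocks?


S(n,k) = k*S(n-1,k) + S(n-1,k-1).
S(9,2) = 255, S(9,1) = 1
S(10,2) = 2*255 + 1 = 510 + 1
S(10,2) = 511


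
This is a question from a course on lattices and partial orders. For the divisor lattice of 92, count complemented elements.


An element a is complemented if some b has a meet b = bottom, a join b = top.
a is complemented iff gcd(a, n/a)=1, i.e. a is a unitary divisor of 92.
Complemented elements: 1, 4, 23, 92
Count: 4


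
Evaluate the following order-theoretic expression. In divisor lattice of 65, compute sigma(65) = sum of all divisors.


sigma(n) = sum of divisors.
Divisors of 65: [1, 5, 13, 65]
Sum = 84


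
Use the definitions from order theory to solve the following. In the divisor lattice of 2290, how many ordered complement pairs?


Complement pair (a,b): a meet b = bottom, a join b = top.
Here: gcd(a,b)=1 and lcm(a,b)=2290, i.e. a*b=2290 with a,b coprime.
Pairs found: (1,2290), (2,1145), (5,458), (10,229), ... (4 more)
Total ordered pairs: 8


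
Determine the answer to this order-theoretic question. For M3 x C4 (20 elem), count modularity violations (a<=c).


Modular law: if a <= c then a v (b ^ c) = (a v b) ^ c.
Check all triples (a,b,c) with a <= c among 20 elements.
This lattice is modular (diamonds M_m and their chain-products are modular).
Total violating triples: 0


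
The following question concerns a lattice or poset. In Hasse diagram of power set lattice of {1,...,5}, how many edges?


A cover relation a -< b holds when a < b with no c strictly between.
Cover relations:
  {} -< {1}
  {} -< {2}
  {} -< {3}
  {} -< {4}
  {} -< {5}
  {1} -< {1,2}
  {1} -< {1,3}
  {1} -< {1,4}
  ...72 more
Total: 80


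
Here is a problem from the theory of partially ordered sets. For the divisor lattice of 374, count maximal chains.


A maximal chain goes from the minimum element to a maximal element via cover relations.
Counting all min-to-max paths in the cover graph.
Total maximal chains: 6


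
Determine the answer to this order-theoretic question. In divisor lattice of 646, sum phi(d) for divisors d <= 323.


Divisors of 646 up to 323: [1, 2, 17, 19, 34, 38, 323]
phi values: [1, 1, 16, 18, 16, 18, 288]
Sum = 358
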